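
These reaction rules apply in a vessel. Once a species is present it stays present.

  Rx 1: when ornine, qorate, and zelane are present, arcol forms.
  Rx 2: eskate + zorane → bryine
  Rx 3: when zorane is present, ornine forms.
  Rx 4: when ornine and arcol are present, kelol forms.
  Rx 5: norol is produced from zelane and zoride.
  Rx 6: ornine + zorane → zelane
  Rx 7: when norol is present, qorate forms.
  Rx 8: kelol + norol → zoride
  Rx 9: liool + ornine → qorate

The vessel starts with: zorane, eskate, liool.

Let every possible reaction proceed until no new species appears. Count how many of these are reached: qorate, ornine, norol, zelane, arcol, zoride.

zorane present → ornine forms (Rx 3).
ornine and zorane present → zelane forms (Rx 6).
liool and ornine present → qorate forms (Rx 9).
ornine, qorate, and zelane present → arcol forms (Rx 1).
qorate: reached.
ornine: reached.
norol would need zelane and zoride (Rx 5), but zoride never forms.
zelane: reached.
arcol: reached.
zoride would need kelol and norol (Rx 8), but norol never forms.
Reached: qorate, ornine, zelane, and arcol — 4 of the 6.

4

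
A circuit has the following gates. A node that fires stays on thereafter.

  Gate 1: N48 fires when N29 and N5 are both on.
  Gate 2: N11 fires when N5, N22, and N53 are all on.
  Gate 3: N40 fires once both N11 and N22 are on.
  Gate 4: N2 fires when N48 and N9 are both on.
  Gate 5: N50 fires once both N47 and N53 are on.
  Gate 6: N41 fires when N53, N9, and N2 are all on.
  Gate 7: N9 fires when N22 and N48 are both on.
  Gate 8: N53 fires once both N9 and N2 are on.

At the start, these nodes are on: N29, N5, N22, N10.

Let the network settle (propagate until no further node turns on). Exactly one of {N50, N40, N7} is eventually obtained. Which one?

N40

N29 and N5 are on, so N48 fires (Gate 1).
N22 and N48 are on, so N9 fires (Gate 7).
Gate 4: N48 and N9 on → N2 on.
Gate 8: N9 and N2 on → N53 on.
N5, N22, and N53 are on, so N11 fires (Gate 2).
N11 and N22 are on, so N40 fires (Gate 3).
No rule produces N7, and it is not given. N50 would need N47 and N53 (Gate 5), but N47 never turns on.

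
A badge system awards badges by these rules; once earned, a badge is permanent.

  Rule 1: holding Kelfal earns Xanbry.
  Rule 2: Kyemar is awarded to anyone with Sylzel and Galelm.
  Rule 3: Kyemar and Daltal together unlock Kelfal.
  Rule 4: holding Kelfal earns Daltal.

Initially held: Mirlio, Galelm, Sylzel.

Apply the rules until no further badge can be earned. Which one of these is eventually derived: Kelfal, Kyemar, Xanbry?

Kyemar

With Sylzel and Galelm, Kyemar is earned (Rule 2).
Kelfal would need Kyemar and Daltal (Rule 3), but Daltal is never earned. Xanbry would need Kelfal (Rule 1), but Kelfal is never earned.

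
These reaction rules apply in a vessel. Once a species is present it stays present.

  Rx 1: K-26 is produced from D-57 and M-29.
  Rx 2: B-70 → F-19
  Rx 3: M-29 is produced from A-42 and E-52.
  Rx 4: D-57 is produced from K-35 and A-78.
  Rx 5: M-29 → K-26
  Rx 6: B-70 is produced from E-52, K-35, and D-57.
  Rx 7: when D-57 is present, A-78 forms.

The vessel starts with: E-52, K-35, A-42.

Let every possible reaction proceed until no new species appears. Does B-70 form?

B-70 would need E-52, K-35, and D-57 (Rx 6), but D-57 never forms.

No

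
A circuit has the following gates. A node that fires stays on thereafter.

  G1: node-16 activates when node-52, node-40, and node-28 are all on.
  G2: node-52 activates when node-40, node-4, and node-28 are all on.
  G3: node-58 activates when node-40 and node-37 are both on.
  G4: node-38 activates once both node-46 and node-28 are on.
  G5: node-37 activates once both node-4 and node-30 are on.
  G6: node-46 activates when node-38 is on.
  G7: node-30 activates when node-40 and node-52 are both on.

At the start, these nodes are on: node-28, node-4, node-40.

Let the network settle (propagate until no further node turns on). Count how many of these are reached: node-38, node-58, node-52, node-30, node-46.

node-40, node-4, and node-28 are on, so node-52 activates (G2).
node-40 and node-52 are on, so node-30 activates (G7).
G5: node-4 and node-30 on → node-37 on.
G3: node-40 and node-37 on → node-58 on.
node-38 would need node-46 and node-28 (G4), but node-46 never turns on.
node-58: reached.
node-52: reached.
node-30: reached.
node-46 would need node-38 (G6), but node-38 never turns on.
Reached: node-58, node-52, and node-30 — 3 of the 5.

3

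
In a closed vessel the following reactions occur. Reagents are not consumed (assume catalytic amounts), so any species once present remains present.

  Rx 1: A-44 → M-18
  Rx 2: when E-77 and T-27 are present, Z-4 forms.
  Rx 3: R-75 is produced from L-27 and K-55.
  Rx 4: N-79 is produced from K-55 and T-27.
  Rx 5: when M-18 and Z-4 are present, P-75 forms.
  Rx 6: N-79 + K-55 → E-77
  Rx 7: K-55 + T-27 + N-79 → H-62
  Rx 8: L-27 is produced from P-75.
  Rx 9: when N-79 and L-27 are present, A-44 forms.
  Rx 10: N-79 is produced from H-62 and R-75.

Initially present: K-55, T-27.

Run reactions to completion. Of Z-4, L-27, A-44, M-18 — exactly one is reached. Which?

Z-4

K-55 and T-27 present → N-79 forms (Rx 4).
N-79 and K-55 present → E-77 forms (Rx 6).
E-77 and T-27 present → Z-4 forms (Rx 2).
L-27 would need P-75 (Rx 8), but P-75 never forms. M-18 would need A-44 (Rx 1), but A-44 never forms. A-44 would need N-79 and L-27 (Rx 9), but L-27 never forms.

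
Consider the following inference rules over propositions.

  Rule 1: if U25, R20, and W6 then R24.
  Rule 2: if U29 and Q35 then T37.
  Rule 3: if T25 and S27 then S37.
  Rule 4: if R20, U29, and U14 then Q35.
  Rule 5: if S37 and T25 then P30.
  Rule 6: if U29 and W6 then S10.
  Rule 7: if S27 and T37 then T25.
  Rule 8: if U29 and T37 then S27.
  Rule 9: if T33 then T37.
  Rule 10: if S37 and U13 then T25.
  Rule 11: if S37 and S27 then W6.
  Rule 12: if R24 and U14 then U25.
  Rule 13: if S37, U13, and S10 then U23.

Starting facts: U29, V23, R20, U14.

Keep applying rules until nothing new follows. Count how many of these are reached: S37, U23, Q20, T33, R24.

1

From R20, U29, and U14, Rule 4 gives Q35.
U29 and Q35 hold, so T37 follows (Rule 2).
From U29 and T37, Rule 8 gives S27.
From S27 and T37, Rule 7 gives T25.
From T25 and S27, Rule 3 gives S37.
S37: reached.
U23 would need S37, U13, and S10 (Rule 13), but U13 is never established.
No rule produces Q20, and it is not given.
No rule produces T33, and it is not given.
R24 would need U25, R20, and W6 (Rule 1), but U25 is never established.
Reached: S37 — 1 of the 5.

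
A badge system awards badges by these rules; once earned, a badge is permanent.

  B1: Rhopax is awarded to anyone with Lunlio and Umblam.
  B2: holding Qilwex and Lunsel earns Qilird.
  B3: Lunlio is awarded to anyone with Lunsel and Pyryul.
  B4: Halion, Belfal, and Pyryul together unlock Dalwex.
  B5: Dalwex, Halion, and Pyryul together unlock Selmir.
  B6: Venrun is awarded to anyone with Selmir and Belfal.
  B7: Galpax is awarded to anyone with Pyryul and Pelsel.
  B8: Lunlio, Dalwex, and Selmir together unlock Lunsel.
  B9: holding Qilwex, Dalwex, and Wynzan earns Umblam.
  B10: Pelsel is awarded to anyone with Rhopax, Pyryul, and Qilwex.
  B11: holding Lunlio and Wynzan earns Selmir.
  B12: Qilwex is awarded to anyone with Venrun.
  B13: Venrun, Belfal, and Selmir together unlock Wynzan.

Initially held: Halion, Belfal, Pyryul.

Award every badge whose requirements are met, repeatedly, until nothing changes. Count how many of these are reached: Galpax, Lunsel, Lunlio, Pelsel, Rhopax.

0

Galpax would need Pyryul and Pelsel (B7), but Pelsel is never earned.
Lunsel would need Lunlio, Dalwex, and Selmir (B8), but Lunlio is never earned.
Lunlio would need Lunsel and Pyryul (B3), but Lunsel is never earned.
Pelsel would need Rhopax, Pyryul, and Qilwex (B10), but Rhopax is never earned.
Rhopax would need Lunlio and Umblam (B1), but Lunlio is never earned.
None of the 5 are reached.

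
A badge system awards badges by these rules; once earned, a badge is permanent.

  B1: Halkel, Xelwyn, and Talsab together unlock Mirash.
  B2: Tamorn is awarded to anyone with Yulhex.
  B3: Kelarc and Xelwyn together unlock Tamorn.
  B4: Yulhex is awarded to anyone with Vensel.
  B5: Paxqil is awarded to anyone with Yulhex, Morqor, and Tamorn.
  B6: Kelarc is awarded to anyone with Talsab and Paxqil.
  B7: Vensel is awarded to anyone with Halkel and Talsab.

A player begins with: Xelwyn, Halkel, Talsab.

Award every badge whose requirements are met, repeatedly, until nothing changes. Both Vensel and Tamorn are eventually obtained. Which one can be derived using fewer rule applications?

Vensel

Vensel: With Halkel and Talsab, Vensel is earned (B7). [1 rule application]
Tamorn: With Halkel and Talsab, Vensel is earned (B7). With Vensel, Yulhex is earned (B4). With Yulhex, Tamorn is earned (B2). [3 rule applications]
Vensel needs fewer.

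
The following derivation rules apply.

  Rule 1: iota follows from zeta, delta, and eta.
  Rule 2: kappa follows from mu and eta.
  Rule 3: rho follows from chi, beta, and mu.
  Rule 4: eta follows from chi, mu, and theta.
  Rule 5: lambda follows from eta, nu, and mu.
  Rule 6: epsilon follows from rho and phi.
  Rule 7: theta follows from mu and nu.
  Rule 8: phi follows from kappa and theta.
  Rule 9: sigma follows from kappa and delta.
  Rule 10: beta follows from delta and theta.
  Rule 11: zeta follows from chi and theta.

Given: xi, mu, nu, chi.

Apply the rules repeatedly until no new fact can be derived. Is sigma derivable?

sigma would need kappa and delta (Rule 9), but delta is never established.

No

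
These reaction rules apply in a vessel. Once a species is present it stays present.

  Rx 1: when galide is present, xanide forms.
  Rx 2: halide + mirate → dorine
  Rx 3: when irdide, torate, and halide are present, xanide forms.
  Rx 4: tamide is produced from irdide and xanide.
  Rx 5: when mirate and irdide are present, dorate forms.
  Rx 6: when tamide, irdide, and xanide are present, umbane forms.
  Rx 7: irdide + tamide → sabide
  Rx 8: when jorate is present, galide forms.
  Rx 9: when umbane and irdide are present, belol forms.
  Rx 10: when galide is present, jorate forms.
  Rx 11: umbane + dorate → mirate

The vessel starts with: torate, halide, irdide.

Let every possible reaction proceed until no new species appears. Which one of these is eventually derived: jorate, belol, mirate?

irdide, torate, and halide present → xanide forms (Rx 3).
irdide and xanide present → tamide forms (Rx 4).
tamide, irdide, and xanide present → umbane forms (Rx 6).
umbane and irdide present → belol forms (Rx 9).
mirate would need umbane and dorate (Rx 11), but dorate never forms. jorate would need galide (Rx 10), but galide never forms.

belol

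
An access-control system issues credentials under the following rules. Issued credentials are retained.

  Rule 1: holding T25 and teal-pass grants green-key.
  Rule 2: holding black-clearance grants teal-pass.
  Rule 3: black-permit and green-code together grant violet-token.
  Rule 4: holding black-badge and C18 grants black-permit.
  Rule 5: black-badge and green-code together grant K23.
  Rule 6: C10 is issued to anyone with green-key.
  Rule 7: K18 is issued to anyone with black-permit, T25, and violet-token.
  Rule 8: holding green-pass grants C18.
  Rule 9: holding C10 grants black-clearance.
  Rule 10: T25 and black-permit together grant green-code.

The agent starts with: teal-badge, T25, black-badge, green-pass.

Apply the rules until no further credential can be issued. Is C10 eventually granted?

C10 would need green-key (Rule 6), but green-key is never granted.

No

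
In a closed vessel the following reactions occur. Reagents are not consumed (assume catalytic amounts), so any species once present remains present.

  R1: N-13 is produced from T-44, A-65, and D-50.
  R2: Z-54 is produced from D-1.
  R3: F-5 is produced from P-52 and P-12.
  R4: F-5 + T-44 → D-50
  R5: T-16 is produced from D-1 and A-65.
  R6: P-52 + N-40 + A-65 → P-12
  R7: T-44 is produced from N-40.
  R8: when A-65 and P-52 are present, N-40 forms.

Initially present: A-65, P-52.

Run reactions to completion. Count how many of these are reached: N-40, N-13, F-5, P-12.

4

A-65 and P-52 present → N-40 forms (R8).
P-52, N-40, and A-65 present → P-12 forms (R6).
N-40 present → T-44 forms (R7).
P-52 and P-12 present → F-5 forms (R3).
F-5 and T-44 present → D-50 forms (R4).
T-44, A-65, and D-50 present → N-13 forms (R1).
N-40: reached.
N-13: reached.
F-5: reached.
P-12: reached.
All 4 are reached.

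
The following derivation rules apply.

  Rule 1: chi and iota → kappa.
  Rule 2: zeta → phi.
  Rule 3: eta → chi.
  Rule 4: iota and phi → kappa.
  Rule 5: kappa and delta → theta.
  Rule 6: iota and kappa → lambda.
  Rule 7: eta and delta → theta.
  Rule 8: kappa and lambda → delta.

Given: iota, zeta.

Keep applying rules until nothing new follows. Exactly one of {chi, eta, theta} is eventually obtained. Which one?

zeta holds, so phi follows (Rule 2).
iota and phi hold, so kappa follows (Rule 4).
iota and kappa hold, so lambda follows (Rule 6).
From kappa and lambda, Rule 8 gives delta.
From kappa and delta, Rule 5 gives theta.
chi would need eta (Rule 3), but eta is never established. No rule produces eta, and it is not given.

theta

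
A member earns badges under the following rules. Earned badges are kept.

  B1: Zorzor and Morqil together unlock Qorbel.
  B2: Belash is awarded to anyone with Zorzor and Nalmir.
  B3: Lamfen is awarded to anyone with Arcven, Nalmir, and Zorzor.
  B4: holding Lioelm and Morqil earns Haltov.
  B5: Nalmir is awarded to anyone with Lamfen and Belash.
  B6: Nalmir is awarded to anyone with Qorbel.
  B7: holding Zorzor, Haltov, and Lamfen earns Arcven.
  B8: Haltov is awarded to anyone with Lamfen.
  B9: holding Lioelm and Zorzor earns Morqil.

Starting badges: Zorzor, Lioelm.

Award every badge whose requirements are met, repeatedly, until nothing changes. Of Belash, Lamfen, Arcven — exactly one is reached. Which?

With Lioelm and Zorzor, Morqil is earned (B9).
With Zorzor and Morqil, Qorbel is earned (B1).
With Qorbel, Nalmir is earned (B6).
With Zorzor and Nalmir, Belash is earned (B2).
Lamfen would need Arcven, Nalmir, and Zorzor (B3), but Arcven is never earned. Arcven would need Zorzor, Haltov, and Lamfen (B7), but Lamfen is never earned.

Belash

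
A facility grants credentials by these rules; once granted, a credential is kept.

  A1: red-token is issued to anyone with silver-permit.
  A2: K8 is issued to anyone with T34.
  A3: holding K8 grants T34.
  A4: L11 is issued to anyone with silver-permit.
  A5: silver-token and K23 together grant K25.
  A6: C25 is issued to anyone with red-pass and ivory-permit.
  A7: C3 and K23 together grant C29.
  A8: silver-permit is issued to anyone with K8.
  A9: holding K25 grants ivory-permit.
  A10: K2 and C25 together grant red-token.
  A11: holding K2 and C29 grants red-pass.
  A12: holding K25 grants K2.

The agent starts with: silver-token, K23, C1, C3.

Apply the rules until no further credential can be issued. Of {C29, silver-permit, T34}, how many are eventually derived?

1

Holding C3 and K23 grants C29 (A7).
C29: reached.
silver-permit would need K8 (A8), but K8 is never granted.
T34 would need K8 (A3), but K8 is never granted.
Reached: C29 — 1 of the 3.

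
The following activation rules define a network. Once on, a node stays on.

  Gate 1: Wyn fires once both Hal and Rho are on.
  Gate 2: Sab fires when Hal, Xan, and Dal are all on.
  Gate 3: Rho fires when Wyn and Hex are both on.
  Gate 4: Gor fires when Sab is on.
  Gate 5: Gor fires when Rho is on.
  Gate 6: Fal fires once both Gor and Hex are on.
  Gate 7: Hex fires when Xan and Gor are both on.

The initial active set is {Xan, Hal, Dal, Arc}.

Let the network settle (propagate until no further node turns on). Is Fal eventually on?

Gate 2: Hal, Xan, and Dal on → Sab on.
Gate 4: Sab on → Gor on.
Xan and Gor are on, so Hex fires (Gate 7).
Gor and Hex are on, so Fal fires (Gate 6).

Yes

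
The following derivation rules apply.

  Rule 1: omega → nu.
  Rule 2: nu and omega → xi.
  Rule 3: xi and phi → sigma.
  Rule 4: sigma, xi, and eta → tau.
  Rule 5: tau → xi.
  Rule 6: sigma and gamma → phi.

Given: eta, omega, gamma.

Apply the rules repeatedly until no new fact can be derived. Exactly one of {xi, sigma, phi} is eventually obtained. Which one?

From omega, Rule 1 gives nu.
nu and omega hold, so xi follows (Rule 2).
sigma would need xi and phi (Rule 3), but phi is never established. phi would need sigma and gamma (Rule 6), but sigma is never established.

xi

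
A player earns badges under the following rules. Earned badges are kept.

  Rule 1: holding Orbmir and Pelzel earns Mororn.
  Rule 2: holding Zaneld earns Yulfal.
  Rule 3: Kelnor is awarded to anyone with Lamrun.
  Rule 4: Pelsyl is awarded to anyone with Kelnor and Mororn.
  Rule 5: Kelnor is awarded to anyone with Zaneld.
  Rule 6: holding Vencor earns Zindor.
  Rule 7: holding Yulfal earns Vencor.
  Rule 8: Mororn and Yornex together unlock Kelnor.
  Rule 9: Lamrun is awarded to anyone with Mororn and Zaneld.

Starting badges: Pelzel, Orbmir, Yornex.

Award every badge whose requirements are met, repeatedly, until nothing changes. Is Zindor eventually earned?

No

Zindor would need Vencor (Rule 6), but Vencor is never earned.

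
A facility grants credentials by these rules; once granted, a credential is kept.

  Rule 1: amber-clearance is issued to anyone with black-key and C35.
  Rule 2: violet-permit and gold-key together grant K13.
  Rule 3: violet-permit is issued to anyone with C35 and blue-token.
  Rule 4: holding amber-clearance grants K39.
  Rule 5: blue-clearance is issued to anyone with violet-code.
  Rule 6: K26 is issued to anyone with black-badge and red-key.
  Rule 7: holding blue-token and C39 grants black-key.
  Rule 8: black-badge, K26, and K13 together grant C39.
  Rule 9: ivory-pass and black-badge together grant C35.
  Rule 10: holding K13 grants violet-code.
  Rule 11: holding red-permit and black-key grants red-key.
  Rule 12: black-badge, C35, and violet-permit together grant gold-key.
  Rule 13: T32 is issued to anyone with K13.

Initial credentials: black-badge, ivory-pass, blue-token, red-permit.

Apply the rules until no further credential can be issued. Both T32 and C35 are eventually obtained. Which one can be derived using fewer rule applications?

C35

C35: Holding ivory-pass and black-badge grants C35 (Rule 9). [1 rule application]
T32: Holding ivory-pass and black-badge grants C35 (Rule 9). Holding C35 and blue-token grants violet-permit (Rule 3). Holding black-badge, C35, and violet-permit grants gold-key (Rule 12). Holding violet-permit and gold-key grants K13 (Rule 2). Holding K13 grants T32 (Rule 13). [5 rule applications]
C35 needs fewer.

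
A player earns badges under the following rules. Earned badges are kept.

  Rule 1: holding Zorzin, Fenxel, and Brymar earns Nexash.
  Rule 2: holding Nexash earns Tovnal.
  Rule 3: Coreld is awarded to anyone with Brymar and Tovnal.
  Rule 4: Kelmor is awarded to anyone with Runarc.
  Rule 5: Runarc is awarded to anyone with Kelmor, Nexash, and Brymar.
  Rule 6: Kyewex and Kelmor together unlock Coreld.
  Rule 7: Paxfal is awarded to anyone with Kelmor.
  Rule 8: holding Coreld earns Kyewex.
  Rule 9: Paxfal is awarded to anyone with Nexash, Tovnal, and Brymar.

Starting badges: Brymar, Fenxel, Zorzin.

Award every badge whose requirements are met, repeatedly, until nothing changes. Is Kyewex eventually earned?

Yes

With Zorzin, Fenxel, and Brymar, Nexash is earned (Rule 1).
With Nexash, Tovnal is earned (Rule 2).
With Brymar and Tovnal, Coreld is earned (Rule 3).
With Coreld, Kyewex is earned (Rule 8).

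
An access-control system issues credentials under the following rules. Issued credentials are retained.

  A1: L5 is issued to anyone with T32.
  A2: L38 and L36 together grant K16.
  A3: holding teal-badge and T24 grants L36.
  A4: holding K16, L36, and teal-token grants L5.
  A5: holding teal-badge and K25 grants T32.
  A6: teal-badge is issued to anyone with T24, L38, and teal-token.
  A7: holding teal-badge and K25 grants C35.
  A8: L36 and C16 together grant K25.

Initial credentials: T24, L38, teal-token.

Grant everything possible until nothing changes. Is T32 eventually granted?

No

T32 would need teal-badge and K25 (A5), but K25 is never granted.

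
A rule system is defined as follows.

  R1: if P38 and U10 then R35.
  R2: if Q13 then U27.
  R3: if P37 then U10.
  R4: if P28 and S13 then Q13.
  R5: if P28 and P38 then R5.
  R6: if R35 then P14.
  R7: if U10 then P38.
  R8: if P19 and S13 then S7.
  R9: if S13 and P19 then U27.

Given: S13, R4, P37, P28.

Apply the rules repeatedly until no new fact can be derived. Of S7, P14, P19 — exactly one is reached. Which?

P14

P37 holds, so U10 follows (R3).
U10 holds, so P38 follows (R7).
From P38 and U10, R1 gives R35.
R35 holds, so P14 follows (R6).
No rule produces P19, and it is not given. S7 would need P19 and S13 (R8), but P19 is never established.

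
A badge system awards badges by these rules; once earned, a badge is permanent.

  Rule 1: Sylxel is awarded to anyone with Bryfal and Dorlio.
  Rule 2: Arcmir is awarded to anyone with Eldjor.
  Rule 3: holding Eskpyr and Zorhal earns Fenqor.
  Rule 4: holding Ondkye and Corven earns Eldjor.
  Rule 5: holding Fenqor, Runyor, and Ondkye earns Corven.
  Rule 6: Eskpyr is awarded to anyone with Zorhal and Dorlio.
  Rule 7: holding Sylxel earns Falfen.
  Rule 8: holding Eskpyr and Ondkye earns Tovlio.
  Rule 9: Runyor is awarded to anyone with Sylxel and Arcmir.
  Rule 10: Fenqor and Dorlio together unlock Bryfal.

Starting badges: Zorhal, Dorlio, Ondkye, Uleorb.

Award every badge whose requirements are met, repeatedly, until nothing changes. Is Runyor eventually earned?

No

Runyor would need Sylxel and Arcmir (Rule 9), but Arcmir is never earned.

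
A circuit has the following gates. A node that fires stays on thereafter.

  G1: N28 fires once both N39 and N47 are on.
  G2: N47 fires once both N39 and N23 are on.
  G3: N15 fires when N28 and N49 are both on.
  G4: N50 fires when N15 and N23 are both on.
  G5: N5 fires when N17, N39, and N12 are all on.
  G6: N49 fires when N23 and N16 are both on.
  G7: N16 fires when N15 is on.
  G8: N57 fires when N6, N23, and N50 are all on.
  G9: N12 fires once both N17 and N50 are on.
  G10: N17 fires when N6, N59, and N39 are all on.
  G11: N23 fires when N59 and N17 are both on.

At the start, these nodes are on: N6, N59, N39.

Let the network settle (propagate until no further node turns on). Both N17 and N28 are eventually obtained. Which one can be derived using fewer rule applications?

N17: N6, N59, and N39 are on, so N17 fires (G10). [1 rule application]
N28: N6, N59, and N39 are on, so N17 fires (G10). N59 and N17 are on, so N23 fires (G11). G2: N39 and N23 on → N47 on. N39 and N47 are on, so N28 fires (G1). [4 rule applications]
N17 needs fewer.

N17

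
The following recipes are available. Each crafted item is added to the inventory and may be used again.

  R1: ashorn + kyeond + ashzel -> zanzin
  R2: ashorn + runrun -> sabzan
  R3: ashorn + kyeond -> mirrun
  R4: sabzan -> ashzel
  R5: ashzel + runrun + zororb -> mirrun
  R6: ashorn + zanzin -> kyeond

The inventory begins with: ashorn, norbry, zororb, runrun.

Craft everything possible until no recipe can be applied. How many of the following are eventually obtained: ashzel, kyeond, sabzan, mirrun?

3

Using R2, ashorn and runrun make sabzan.
Using R4, sabzan makes ashzel.
ashzel + runrun + zororb -> mirrun (R5).
ashzel: reached.
kyeond would need ashorn and zanzin (R6), but zanzin is never obtained.
sabzan: reached.
mirrun: reached.
Reached: ashzel, sabzan, and mirrun — 3 of the 4.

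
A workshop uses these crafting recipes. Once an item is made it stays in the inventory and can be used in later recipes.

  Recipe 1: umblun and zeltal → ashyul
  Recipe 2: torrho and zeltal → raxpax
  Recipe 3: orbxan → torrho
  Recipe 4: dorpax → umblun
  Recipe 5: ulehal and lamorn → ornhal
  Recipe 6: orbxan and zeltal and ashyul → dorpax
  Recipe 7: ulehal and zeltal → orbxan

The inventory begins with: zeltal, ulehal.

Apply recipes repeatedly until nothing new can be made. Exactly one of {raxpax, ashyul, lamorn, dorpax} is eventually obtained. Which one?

ulehal and zeltal → orbxan (Recipe 7).
Using Recipe 3, orbxan makes torrho.
Using Recipe 2, torrho and zeltal make raxpax.
ashyul would need umblun and zeltal (Recipe 1), but umblun is never obtained. No rule produces lamorn, and it is not given. dorpax would need orbxan, zeltal, and ashyul (Recipe 6), but ashyul is never obtained.

raxpax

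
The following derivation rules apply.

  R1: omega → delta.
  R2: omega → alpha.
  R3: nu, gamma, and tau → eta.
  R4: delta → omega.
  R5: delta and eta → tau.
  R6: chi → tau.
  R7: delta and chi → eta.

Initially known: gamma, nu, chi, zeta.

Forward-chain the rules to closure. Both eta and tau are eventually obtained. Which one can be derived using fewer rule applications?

tau

tau: chi holds, so tau follows (R6). [1 rule application]
eta: chi holds, so tau follows (R6). From nu, gamma, and tau, R3 gives eta. [2 rule applications]
tau needs fewer.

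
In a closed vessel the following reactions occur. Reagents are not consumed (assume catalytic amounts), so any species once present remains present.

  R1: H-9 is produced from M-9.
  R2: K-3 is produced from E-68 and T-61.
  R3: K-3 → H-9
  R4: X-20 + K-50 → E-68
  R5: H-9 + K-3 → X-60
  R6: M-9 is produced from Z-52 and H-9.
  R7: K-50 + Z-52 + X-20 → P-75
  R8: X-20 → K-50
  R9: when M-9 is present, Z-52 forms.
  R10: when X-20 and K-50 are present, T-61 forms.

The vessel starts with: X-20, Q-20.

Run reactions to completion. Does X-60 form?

Yes

X-20 present → K-50 forms (R8).
X-20 and K-50 present → E-68 forms (R4).
X-20 and K-50 present → T-61 forms (R10).
E-68 and T-61 present → K-3 forms (R2).
K-3 present → H-9 forms (R3).
H-9 and K-3 present → X-60 forms (R5).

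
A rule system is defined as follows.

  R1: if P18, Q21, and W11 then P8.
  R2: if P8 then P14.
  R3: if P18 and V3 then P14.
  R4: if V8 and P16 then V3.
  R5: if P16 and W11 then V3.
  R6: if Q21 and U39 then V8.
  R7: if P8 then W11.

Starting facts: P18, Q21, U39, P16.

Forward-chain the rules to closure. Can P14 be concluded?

Yes

Q21 and U39 hold, so V8 follows (R6).
From V8 and P16, R4 gives V3.
From P18 and V3, R3 gives P14.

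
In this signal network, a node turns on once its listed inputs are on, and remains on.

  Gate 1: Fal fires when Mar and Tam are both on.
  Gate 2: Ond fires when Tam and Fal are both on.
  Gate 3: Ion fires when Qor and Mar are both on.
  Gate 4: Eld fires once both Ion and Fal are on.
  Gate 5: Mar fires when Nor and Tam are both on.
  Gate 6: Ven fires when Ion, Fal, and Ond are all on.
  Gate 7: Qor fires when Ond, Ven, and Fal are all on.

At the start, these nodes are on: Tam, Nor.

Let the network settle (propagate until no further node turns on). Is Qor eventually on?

No

Qor would need Ond, Ven, and Fal (Gate 7), but Ven never turns on.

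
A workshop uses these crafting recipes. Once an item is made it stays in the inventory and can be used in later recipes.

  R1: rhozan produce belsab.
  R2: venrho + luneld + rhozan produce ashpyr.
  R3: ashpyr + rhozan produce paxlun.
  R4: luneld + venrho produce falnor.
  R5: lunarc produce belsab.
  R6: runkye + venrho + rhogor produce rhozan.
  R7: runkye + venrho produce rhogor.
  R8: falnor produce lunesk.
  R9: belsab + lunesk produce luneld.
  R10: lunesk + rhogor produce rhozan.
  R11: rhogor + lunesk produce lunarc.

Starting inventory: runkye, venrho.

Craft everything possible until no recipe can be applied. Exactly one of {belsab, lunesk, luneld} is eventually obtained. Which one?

belsab

Using R7, runkye and venrho make rhogor.
Using R6, runkye, venrho, and rhogor make rhozan.
rhozan → belsab (R1).
luneld would need belsab and lunesk (R9), but lunesk is never obtained. lunesk would need falnor (R8), but falnor is never obtained.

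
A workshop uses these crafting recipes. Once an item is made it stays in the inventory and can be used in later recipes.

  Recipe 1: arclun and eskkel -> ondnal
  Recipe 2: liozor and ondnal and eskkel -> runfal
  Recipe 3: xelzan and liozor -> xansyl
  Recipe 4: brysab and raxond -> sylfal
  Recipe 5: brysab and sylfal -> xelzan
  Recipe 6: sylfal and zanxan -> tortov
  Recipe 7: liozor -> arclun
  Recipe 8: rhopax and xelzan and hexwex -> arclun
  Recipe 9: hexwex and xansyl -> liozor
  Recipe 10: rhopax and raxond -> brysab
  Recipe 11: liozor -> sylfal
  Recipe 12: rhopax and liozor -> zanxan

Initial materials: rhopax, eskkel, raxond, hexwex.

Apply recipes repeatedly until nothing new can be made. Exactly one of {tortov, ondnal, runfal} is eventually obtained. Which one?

ondnal

rhopax and raxond -> brysab (Recipe 10).
Using Recipe 4, brysab and raxond make sylfal.
Using Recipe 5, brysab and sylfal make xelzan.
Using Recipe 8, rhopax, xelzan, and hexwex make arclun.
Using Recipe 1, arclun and eskkel make ondnal.
runfal would need liozor, ondnal, and eskkel (Recipe 2), but liozor is never obtained. tortov would need sylfal and zanxan (Recipe 6), but zanxan is never obtained.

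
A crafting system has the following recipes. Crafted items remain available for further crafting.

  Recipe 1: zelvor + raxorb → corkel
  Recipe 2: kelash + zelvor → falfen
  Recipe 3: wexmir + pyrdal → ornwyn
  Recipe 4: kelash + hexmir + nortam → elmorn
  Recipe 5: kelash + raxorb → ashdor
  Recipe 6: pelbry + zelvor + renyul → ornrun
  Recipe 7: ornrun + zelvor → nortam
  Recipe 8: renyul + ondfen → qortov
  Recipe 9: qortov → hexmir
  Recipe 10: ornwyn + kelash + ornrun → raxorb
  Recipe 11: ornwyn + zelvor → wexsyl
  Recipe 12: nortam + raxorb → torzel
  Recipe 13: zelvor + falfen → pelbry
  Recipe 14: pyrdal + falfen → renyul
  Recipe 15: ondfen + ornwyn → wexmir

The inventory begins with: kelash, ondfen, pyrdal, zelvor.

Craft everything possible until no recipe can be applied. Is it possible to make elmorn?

Using Recipe 2, kelash and zelvor make falfen.
Using Recipe 13, zelvor and falfen make pelbry.
Using Recipe 14, pyrdal and falfen make renyul.
Using Recipe 6, pelbry, zelvor, and renyul make ornrun.
Using Recipe 8, renyul and ondfen make qortov.
ornrun + zelvor → nortam (Recipe 7).
qortov → hexmir (Recipe 9).
Using Recipe 4, kelash, hexmir, and nortam make elmorn.

Yes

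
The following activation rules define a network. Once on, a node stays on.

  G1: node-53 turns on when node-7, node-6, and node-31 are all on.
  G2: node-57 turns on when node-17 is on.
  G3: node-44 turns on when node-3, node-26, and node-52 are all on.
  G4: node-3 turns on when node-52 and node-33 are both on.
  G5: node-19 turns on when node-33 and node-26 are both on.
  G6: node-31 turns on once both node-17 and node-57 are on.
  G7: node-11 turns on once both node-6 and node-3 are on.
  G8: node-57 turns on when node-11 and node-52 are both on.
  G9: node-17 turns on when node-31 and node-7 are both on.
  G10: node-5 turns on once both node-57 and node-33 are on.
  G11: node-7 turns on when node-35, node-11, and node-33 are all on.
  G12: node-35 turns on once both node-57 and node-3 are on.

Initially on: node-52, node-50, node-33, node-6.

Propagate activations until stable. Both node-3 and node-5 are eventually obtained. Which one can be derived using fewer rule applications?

node-3

node-3: G4: node-52 and node-33 on → node-3 on. [1 rule application]
node-5: node-52 and node-33 are on, so node-3 turns on (G4). G7: node-6 and node-3 on → node-11 on. node-11 and node-52 are on, so node-57 turns on (G8). node-57 and node-33 are on, so node-5 turns on (G10). [4 rule applications]
node-3 needs fewer.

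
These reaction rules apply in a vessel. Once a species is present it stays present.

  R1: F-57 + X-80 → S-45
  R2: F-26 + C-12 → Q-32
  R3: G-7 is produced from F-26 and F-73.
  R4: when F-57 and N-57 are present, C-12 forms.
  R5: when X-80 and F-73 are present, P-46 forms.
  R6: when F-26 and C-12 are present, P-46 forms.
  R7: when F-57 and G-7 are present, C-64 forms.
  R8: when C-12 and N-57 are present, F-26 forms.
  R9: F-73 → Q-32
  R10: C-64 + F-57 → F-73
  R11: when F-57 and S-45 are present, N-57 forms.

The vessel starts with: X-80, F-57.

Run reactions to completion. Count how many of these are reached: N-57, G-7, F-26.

2

F-57 and X-80 present → S-45 forms (R1).
F-57 and S-45 present → N-57 forms (R11).
F-57 and N-57 present → C-12 forms (R4).
C-12 and N-57 present → F-26 forms (R8).
N-57: reached.
G-7 would need F-26 and F-73 (R3), but F-73 never forms.
F-26: reached.
Reached: N-57 and F-26 — 2 of the 3.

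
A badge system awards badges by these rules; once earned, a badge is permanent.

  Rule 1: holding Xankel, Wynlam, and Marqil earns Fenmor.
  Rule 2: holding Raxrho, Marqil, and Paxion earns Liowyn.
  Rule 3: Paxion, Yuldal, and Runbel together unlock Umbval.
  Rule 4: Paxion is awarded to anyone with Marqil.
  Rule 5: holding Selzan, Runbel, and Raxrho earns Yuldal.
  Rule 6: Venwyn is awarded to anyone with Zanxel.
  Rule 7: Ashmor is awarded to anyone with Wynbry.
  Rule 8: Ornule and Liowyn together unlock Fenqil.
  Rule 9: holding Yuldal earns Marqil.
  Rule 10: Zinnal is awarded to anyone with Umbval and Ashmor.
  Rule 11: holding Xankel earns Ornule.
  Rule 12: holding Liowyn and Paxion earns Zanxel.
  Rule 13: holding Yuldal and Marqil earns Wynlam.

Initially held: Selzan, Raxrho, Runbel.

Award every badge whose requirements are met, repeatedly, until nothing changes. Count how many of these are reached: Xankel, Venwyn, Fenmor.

With Selzan, Runbel, and Raxrho, Yuldal is earned (Rule 5).
With Yuldal, Marqil is earned (Rule 9).
With Marqil, Paxion is earned (Rule 4).
With Raxrho, Marqil, and Paxion, Liowyn is earned (Rule 2).
With Liowyn and Paxion, Zanxel is earned (Rule 12).
With Zanxel, Venwyn is earned (Rule 6).
No rule produces Xankel, and it is not given.
Venwyn: reached.
Fenmor would need Xankel, Wynlam, and Marqil (Rule 1), but Xankel is never earned.
Reached: Venwyn — 1 of the 3.

1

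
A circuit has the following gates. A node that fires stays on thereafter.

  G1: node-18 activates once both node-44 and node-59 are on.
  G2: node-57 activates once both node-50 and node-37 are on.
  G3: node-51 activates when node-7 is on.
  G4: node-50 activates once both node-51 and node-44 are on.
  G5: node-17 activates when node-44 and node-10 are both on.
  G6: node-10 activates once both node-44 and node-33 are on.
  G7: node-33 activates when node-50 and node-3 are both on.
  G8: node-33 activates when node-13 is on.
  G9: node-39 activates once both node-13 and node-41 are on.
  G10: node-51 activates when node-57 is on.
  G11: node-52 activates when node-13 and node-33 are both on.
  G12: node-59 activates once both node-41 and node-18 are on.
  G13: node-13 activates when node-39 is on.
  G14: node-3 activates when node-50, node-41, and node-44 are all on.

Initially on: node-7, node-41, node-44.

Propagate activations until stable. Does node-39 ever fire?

node-39 would need node-13 and node-41 (G9), but node-13 never turns on.

No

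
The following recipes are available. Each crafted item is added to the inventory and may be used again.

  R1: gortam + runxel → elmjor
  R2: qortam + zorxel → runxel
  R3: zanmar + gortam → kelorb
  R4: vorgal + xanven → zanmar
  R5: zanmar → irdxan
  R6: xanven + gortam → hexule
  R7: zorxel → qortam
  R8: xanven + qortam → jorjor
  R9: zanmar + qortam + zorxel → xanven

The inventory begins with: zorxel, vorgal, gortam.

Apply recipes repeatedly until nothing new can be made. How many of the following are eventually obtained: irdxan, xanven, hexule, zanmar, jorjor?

0

irdxan would need zanmar (R5), but zanmar is never obtained.
xanven would need zanmar, qortam, and zorxel (R9), but zanmar is never obtained.
hexule would need xanven and gortam (R6), but xanven is never obtained.
zanmar would need vorgal and xanven (R4), but xanven is never obtained.
jorjor would need xanven and qortam (R8), but xanven is never obtained.
None of the 5 are reached.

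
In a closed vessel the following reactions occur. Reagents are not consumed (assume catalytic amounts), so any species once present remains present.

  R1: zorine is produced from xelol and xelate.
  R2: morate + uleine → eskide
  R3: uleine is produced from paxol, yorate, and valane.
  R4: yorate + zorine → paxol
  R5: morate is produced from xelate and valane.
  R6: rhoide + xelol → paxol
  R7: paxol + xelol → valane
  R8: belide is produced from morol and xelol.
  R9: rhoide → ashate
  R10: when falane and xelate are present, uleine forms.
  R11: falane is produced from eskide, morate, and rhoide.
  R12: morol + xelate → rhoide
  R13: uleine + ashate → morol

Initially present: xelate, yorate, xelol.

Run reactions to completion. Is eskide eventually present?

xelol and xelate present → zorine forms (R1).
yorate and zorine present → paxol forms (R4).
paxol and xelol present → valane forms (R7).
paxol, yorate, and valane present → uleine forms (R3).
xelate and valane present → morate forms (R5).
morate and uleine present → eskide forms (R2).

Yes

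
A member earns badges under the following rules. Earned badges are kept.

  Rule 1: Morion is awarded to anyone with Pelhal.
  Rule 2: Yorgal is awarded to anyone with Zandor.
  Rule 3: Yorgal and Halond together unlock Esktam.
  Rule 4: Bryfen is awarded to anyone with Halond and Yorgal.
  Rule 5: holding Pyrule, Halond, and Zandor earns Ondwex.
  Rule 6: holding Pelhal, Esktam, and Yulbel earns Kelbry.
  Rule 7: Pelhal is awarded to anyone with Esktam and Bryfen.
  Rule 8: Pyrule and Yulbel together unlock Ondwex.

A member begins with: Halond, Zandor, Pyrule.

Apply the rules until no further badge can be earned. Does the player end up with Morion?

With Zandor, Yorgal is earned (Rule 2).
With Halond and Yorgal, Bryfen is earned (Rule 4).
With Yorgal and Halond, Esktam is earned (Rule 3).
With Esktam and Bryfen, Pelhal is earned (Rule 7).
With Pelhal, Morion is earned (Rule 1).

Yes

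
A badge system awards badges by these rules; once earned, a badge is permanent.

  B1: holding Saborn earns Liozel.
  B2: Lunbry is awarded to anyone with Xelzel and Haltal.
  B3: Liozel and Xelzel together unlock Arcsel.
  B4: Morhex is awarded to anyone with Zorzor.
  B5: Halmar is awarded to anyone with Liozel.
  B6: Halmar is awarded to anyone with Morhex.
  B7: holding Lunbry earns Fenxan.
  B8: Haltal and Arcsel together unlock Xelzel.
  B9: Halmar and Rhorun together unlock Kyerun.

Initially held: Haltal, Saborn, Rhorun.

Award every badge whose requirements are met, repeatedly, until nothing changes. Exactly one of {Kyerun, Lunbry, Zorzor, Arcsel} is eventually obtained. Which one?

With Saborn, Liozel is earned (B1).
With Liozel, Halmar is earned (B5).
With Halmar and Rhorun, Kyerun is earned (B9).
Lunbry would need Xelzel and Haltal (B2), but Xelzel is never earned. No rule produces Zorzor, and it is not given. Arcsel would need Liozel and Xelzel (B3), but Xelzel is never earned.

Kyerun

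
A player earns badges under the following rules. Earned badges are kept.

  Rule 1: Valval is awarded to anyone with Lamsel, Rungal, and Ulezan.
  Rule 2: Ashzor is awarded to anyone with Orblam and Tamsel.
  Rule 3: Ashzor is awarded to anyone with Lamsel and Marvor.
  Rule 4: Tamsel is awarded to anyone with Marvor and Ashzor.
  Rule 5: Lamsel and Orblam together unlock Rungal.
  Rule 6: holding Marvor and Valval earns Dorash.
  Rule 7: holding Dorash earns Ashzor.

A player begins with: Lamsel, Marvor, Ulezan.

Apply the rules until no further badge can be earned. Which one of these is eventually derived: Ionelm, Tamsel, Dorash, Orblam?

Tamsel

With Lamsel and Marvor, Ashzor is earned (Rule 3).
With Marvor and Ashzor, Tamsel is earned (Rule 4).
No rule produces Orblam, and it is not given. No rule produces Ionelm, and it is not given. Dorash would need Marvor and Valval (Rule 6), but Valval is never earned.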